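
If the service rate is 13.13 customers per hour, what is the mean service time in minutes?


Mean service time = 60/mu = 60/13.13 = 4.57 minutes

4.57 minutes


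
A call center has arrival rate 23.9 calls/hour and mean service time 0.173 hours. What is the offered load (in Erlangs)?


Offered load a = lambda * E[S] = 23.9 * 0.173 = 4.13 Erlangs

4.13 Erlangs


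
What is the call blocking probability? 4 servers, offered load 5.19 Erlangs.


B(N,A) = (A^N/N!) / sum(A^k/k!, k=0..N) with N=4, A=5.19 = 0.4131

0.4131


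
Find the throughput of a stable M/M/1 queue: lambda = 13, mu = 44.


For a stable queue (lambda < mu), throughput = lambda = 13 per hour

13 per hour


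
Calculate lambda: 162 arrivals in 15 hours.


lambda = total arrivals / time = 162 / 15 = 10.8 per hour

10.8 per hour


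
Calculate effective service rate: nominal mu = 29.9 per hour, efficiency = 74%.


Effective rate = mu * efficiency = 29.9 * 0.74 = 22.13 per hour

22.13 per hour


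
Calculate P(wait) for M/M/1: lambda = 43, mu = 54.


P(wait) = rho = lambda/mu = 43/54 = 0.7963

0.7963


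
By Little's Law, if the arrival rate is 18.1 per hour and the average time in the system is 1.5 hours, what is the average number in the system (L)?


L = lambda * W = 18.1 * 1.5 = 27.15

27.15


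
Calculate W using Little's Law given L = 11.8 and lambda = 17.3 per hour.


W = L / lambda = 11.8 / 17.3 = 0.6821 hours

0.6821 hours


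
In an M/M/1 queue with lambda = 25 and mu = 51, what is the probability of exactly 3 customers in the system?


rho = 25/51; P(n) = (1-rho)*rho^n = (1-25/51)*(25/51)^3 = 0.06

0.06


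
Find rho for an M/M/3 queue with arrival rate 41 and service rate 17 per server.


rho = lambda/(c*mu) = 41/(3*17) = 0.8039

0.8039


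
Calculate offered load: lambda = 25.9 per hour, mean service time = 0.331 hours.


Offered load a = lambda * E[S] = 25.9 * 0.331 = 8.57 Erlangs

8.57 Erlangs


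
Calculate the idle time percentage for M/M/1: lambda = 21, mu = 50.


Idle fraction = (1 - rho) * 100 = (1 - 21/50) * 100 = 58.0%

58.0%


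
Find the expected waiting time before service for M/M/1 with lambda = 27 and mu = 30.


rho = 27/30; Wq = rho/(mu - lambda) = 0.3 hours

0.3 hours


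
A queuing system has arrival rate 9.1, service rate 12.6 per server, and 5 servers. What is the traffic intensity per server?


rho = lambda / (c * mu) = 9.1 / (5 * 12.6) = 0.1444

0.1444


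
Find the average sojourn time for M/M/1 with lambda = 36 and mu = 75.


W = 1/(mu - lambda) = 1/(75 - 36) = 0.0256 hours

0.0256 hours


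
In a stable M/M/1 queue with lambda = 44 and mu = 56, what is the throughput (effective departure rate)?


For a stable queue (lambda < mu), throughput = lambda = 44 per hour

44 per hour


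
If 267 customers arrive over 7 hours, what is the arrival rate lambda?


lambda = total arrivals / time = 267 / 7 = 38.14 per hour

38.14 per hour


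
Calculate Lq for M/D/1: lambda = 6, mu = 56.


M/D/1: Lq = rho^2 / (2*(1-rho)) where rho = 6/56; Lq = 0.01

0.01


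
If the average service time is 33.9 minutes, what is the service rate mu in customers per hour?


mu = 60 / avg_service_time = 60 / 33.9 = 1.77 per hour

1.77 per hour


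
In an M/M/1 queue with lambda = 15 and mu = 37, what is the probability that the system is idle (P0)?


P0 = 1 - rho = 1 - 15/37 = 0.5946

0.5946


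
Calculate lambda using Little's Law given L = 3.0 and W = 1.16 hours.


lambda = L / W = 3.0 / 1.16 = 2.59 per hour

2.59 per hour


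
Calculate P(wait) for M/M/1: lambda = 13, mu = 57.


P(wait) = rho = lambda/mu = 13/57 = 0.2281

0.2281


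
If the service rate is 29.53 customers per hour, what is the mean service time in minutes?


Mean service time = 60/mu = 60/29.53 = 2.03 minutes

2.03 minutes


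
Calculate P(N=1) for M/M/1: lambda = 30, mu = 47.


rho = 30/47; P(n) = (1-rho)*rho^n = (1-30/47)*(30/47)^1 = 0.2309

0.2309


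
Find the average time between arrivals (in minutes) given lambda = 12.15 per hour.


Mean interarrival time = 60/lambda = 60/12.15 = 4.94 minutes

4.94 minutes


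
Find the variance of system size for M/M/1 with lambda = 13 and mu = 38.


rho = 13/38; Var(N) = rho/(1-rho)^2 = 0.79

0.79


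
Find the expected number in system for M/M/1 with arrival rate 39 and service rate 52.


rho = 39/52; L = rho/(1-rho) = 3.0

3.0


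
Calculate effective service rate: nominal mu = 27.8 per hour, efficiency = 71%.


Effective rate = mu * efficiency = 27.8 * 0.71 = 19.74 per hour

19.74 per hour


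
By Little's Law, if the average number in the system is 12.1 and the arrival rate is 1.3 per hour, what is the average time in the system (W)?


W = L / lambda = 12.1 / 1.3 = 9.3077 hours

9.3077 hours


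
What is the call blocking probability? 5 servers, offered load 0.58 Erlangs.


B(N,A) = (A^N/N!) / sum(A^k/k!, k=0..N) with N=5, A=0.58 = 0.0003

0.0003


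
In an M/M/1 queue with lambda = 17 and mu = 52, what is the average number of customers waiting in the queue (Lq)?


rho = 17/52; Lq = rho^2/(1-rho) = 0.16

0.16


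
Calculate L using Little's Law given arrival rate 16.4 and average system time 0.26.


L = lambda * W = 16.4 * 0.26 = 4.26

4.26


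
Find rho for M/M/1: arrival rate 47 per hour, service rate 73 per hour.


rho = lambda/mu = 47/73 = 0.6438

0.6438


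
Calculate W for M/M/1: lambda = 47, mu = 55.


W = 1/(mu - lambda) = 1/(55 - 47) = 0.125 hours

0.125 hours


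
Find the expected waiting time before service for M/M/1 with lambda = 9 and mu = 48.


rho = 9/48; Wq = rho/(mu - lambda) = 0.0048 hours

0.0048 hours


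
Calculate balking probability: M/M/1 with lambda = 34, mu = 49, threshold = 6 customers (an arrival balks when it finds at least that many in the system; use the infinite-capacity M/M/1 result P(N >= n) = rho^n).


P(N >= 6) = rho^6 = (34/49)^6 = 0.1116

0.1116


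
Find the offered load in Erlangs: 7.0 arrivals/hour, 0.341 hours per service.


Offered load a = lambda * E[S] = 7.0 * 0.341 = 2.39 Erlangs

2.39 Erlangs


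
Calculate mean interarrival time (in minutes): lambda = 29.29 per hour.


Mean interarrival time = 60/lambda = 60/29.29 = 2.05 minutes

2.05 minutes


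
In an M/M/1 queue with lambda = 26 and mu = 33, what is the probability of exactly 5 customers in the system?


rho = 26/33; P(n) = (1-rho)*rho^n = (1-26/33)*(26/33)^5 = 0.0644

0.0644


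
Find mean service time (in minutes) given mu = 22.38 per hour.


Mean service time = 60/mu = 60/22.38 = 2.68 minutes

2.68 minutes


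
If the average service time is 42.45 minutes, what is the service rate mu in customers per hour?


mu = 60 / avg_service_time = 60 / 42.45 = 1.41 per hour

1.41 per hour


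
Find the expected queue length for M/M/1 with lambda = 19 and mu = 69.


rho = 19/69; Lq = rho^2/(1-rho) = 0.1

0.1


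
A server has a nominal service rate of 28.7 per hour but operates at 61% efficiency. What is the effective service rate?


Effective rate = mu * efficiency = 28.7 * 0.61 = 17.51 per hour

17.51 per hour


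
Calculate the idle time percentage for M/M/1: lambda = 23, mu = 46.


Idle fraction = (1 - rho) * 100 = (1 - 23/46) * 100 = 50.0%

50.0%


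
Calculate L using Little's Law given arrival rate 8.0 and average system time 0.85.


L = lambda * W = 8.0 * 0.85 = 6.8

6.8


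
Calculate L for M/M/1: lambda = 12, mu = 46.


rho = 12/46; L = rho/(1-rho) = 0.35

0.35


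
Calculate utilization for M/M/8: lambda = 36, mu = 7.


rho = lambda/(c*mu) = 36/(8*7) = 0.6429

0.6429


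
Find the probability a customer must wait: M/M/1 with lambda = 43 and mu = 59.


P(wait) = rho = lambda/mu = 43/59 = 0.7288

0.7288


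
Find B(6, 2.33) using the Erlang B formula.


B(N,A) = (A^N/N!) / sum(A^k/k!, k=0..N) with N=6, A=2.33 = 0.0218

0.0218


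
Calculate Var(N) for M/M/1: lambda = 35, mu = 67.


rho = 35/67; Var(N) = rho/(1-rho)^2 = 2.29

2.29


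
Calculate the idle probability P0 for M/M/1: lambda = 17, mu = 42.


P0 = 1 - rho = 1 - 17/42 = 0.5952

0.5952


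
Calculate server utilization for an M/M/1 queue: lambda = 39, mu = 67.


rho = lambda/mu = 39/67 = 0.5821

0.5821


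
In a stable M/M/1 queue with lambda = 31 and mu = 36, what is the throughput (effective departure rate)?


For a stable queue (lambda < mu), throughput = lambda = 31 per hour

31 per hour


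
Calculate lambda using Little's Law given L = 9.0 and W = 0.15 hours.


lambda = L / W = 9.0 / 0.15 = 60.0 per hour

60.0 per hour


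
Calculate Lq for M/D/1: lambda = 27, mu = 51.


M/D/1: Lq = rho^2 / (2*(1-rho)) where rho = 27/51; Lq = 0.3

0.3


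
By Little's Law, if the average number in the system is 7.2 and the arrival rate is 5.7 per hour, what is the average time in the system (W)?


W = L / lambda = 7.2 / 5.7 = 1.2632 hours

1.2632 hours


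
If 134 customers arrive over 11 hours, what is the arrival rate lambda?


lambda = total arrivals / time = 134 / 11 = 12.18 per hour

12.18 per hour


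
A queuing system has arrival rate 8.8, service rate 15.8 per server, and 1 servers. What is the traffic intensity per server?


rho = lambda / (c * mu) = 8.8 / (1 * 15.8) = 0.557

0.557


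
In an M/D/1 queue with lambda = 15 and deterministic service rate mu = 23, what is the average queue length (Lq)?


M/D/1: Lq = rho^2 / (2*(1-rho)) where rho = 15/23; Lq = 0.61

0.61


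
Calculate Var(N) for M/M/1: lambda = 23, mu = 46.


rho = 23/46; Var(N) = rho/(1-rho)^2 = 2.0

2.0


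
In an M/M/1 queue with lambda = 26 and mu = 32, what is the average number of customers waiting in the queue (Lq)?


rho = 26/32; Lq = rho^2/(1-rho) = 3.52

3.52


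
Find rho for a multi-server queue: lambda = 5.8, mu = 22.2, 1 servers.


rho = lambda / (c * mu) = 5.8 / (1 * 22.2) = 0.2613

0.2613


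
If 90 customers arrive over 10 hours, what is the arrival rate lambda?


lambda = total arrivals / time = 90 / 10 = 9.0 per hour

9.0 per hour


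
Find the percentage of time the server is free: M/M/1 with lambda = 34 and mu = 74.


Idle fraction = (1 - rho) * 100 = (1 - 34/74) * 100 = 54.1%

54.1%


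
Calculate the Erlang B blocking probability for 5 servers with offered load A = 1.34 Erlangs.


B(N,A) = (A^N/N!) / sum(A^k/k!, k=0..N) with N=5, A=1.34 = 0.0095

0.0095


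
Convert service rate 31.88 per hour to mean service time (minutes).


Mean service time = 60/mu = 60/31.88 = 1.88 minutes

1.88 minutes


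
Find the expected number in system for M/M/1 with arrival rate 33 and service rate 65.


rho = 33/65; L = rho/(1-rho) = 1.03

1.03


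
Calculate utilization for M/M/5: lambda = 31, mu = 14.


rho = lambda/(c*mu) = 31/(5*14) = 0.4429

0.4429


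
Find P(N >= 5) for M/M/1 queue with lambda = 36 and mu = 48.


P(N >= 5) = rho^5 = (36/48)^5 = 0.2373

0.2373


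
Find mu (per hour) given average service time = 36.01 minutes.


mu = 60 / avg_service_time = 60 / 36.01 = 1.67 per hour

1.67 per hour


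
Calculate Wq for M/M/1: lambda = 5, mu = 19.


rho = 5/19; Wq = rho/(mu - lambda) = 0.0188 hours

0.0188 hours


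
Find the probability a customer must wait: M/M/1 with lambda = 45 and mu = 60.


P(wait) = rho = lambda/mu = 45/60 = 0.75

0.75


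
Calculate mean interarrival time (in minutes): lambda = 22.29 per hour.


Mean interarrival time = 60/lambda = 60/22.29 = 2.69 minutes

2.69 minutes


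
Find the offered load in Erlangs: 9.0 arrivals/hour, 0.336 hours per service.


Offered load a = lambda * E[S] = 9.0 * 0.336 = 3.02 Erlangs

3.02 Erlangs


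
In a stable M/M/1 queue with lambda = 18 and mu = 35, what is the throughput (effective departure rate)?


For a stable queue (lambda < mu), throughput = lambda = 18 per hour

18 per hour


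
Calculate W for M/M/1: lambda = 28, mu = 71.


W = 1/(mu - lambda) = 1/(71 - 28) = 0.0233 hours

0.0233 hours


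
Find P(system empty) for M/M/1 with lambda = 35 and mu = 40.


P0 = 1 - rho = 1 - 35/40 = 0.125

0.125


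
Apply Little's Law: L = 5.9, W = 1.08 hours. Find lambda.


lambda = L / W = 5.9 / 1.08 = 5.46 per hour

5.46 per hour


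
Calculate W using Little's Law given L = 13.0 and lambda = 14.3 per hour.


W = L / lambda = 13.0 / 14.3 = 0.9091 hours

0.9091 hours


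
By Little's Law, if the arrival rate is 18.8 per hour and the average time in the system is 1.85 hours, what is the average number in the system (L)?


L = lambda * W = 18.8 * 1.85 = 34.78

34.78


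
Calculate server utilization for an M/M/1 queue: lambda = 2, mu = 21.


rho = lambda/mu = 2/21 = 0.0952

0.0952


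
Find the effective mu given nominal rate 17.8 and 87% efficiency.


Effective rate = mu * efficiency = 17.8 * 0.87 = 15.49 per hour

15.49 per hour


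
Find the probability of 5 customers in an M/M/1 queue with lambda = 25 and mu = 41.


rho = 25/41; P(n) = (1-rho)*rho^n = (1-25/41)*(25/41)^5 = 0.0329

0.0329


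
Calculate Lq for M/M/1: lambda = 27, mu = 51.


rho = 27/51; Lq = rho^2/(1-rho) = 0.6

0.6


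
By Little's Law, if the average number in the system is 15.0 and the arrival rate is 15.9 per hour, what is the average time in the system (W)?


W = L / lambda = 15.0 / 15.9 = 0.9434 hours

0.9434 hours


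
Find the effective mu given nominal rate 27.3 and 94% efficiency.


Effective rate = mu * efficiency = 27.3 * 0.94 = 25.66 per hour

25.66 per hour


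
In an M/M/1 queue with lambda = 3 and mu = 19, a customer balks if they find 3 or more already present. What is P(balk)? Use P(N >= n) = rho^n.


P(N >= 3) = rho^3 = (3/19)^3 = 0.0039

0.0039


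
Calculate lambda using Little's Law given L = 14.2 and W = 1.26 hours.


lambda = L / W = 14.2 / 1.26 = 11.27 per hour

11.27 per hour


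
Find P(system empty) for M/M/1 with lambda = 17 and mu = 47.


P0 = 1 - rho = 1 - 17/47 = 0.6383

0.6383


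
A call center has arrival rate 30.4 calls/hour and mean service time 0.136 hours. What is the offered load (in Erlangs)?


Offered load a = lambda * E[S] = 30.4 * 0.136 = 4.13 Erlangs

4.13 Erlangs


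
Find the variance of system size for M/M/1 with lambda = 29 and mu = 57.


rho = 29/57; Var(N) = rho/(1-rho)^2 = 2.11

2.11


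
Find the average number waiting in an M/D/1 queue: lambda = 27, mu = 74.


M/D/1: Lq = rho^2 / (2*(1-rho)) where rho = 27/74; Lq = 0.1

0.1


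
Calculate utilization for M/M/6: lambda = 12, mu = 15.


rho = lambda/(c*mu) = 12/(6*15) = 0.1333

0.1333


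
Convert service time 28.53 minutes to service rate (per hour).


mu = 60 / avg_service_time = 60 / 28.53 = 2.1 per hour

2.1 per hour


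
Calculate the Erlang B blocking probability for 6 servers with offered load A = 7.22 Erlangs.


B(N,A) = (A^N/N!) / sum(A^k/k!, k=0..N) with N=6, A=7.22 = 0.3449

0.3449


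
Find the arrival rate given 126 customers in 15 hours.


lambda = total arrivals / time = 126 / 15 = 8.4 per hour

8.4 per hour


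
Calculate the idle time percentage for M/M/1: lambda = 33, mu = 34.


Idle fraction = (1 - rho) * 100 = (1 - 33/34) * 100 = 2.9%

2.9%


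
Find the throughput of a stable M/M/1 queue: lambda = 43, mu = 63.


For a stable queue (lambda < mu), throughput = lambda = 43 per hour

43 per hour


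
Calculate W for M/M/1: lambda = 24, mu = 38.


W = 1/(mu - lambda) = 1/(38 - 24) = 0.0714 hours

0.0714 hours


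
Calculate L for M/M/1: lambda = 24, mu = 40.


rho = 24/40; L = rho/(1-rho) = 1.5

1.5


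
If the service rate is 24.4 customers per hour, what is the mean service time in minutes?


Mean service time = 60/mu = 60/24.4 = 2.46 minutes

2.46 minutes


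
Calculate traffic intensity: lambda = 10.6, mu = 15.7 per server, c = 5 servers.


rho = lambda / (c * mu) = 10.6 / (5 * 15.7) = 0.135

0.135


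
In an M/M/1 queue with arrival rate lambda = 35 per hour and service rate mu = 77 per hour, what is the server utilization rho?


rho = lambda/mu = 35/77 = 0.4545

0.4545


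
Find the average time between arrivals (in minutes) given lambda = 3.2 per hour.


Mean interarrival time = 60/lambda = 60/3.2 = 18.75 minutes

18.75 minutes


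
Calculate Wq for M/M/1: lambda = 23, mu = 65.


rho = 23/65; Wq = rho/(mu - lambda) = 0.0084 hours

0.0084 hours


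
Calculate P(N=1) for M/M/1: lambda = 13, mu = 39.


rho = 13/39; P(n) = (1-rho)*rho^n = (1-13/39)*(13/39)^1 = 0.2222

0.2222


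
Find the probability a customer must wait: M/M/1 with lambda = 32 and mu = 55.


P(wait) = rho = lambda/mu = 32/55 = 0.5818

0.5818


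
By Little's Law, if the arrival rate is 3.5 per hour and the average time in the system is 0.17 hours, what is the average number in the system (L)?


L = lambda * W = 3.5 * 0.17 = 0.6

0.6


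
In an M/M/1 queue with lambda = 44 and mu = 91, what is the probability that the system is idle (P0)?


P0 = 1 - rho = 1 - 44/91 = 0.5165

0.5165


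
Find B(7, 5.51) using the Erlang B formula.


B(N,A) = (A^N/N!) / sum(A^k/k!, k=0..N) with N=7, A=5.51 = 0.1532

0.1532


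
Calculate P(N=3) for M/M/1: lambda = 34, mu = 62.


rho = 34/62; P(n) = (1-rho)*rho^n = (1-34/62)*(34/62)^3 = 0.0745

0.0745


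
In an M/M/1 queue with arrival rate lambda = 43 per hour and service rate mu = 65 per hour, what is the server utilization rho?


rho = lambda/mu = 43/65 = 0.6615

0.6615


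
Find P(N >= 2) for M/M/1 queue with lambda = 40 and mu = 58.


P(N >= 2) = rho^2 = (40/58)^2 = 0.4756

0.4756


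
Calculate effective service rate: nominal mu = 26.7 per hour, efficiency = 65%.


Effective rate = mu * efficiency = 26.7 * 0.65 = 17.36 per hour

17.36 per hour


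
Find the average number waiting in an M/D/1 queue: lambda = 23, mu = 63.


M/D/1: Lq = rho^2 / (2*(1-rho)) where rho = 23/63; Lq = 0.1

0.1


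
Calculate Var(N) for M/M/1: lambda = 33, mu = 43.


rho = 33/43; Var(N) = rho/(1-rho)^2 = 14.19

14.19


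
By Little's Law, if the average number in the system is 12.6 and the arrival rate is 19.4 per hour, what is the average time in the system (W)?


W = L / lambda = 12.6 / 19.4 = 0.6495 hours

0.6495 hours


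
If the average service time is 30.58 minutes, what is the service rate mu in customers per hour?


mu = 60 / avg_service_time = 60 / 30.58 = 1.96 per hour

1.96 per hour


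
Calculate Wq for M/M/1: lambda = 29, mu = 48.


rho = 29/48; Wq = rho/(mu - lambda) = 0.0318 hours

0.0318 hours


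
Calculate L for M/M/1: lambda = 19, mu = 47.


rho = 19/47; L = rho/(1-rho) = 0.68

0.68


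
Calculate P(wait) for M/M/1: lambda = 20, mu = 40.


P(wait) = rho = lambda/mu = 20/40 = 0.5

0.5


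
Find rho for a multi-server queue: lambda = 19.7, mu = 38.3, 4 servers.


rho = lambda / (c * mu) = 19.7 / (4 * 38.3) = 0.1286

0.1286


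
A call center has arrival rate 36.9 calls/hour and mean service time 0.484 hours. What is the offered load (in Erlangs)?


Offered load a = lambda * E[S] = 36.9 * 0.484 = 17.86 Erlangs

17.86 Erlangs


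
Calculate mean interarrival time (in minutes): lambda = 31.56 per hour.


Mean interarrival time = 60/lambda = 60/31.56 = 1.9 minutes

1.9 minutes


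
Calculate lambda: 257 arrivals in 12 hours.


lambda = total arrivals / time = 257 / 12 = 21.42 per hour

21.42 per hour


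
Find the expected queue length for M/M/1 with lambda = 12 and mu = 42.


rho = 12/42; Lq = rho^2/(1-rho) = 0.11

0.11


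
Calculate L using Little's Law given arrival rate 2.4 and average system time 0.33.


L = lambda * W = 2.4 * 0.33 = 0.79

0.79


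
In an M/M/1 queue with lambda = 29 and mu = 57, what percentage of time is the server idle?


Idle fraction = (1 - rho) * 100 = (1 - 29/57) * 100 = 49.1%

49.1%


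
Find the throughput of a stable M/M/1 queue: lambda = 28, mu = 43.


For a stable queue (lambda < mu), throughput = lambda = 28 per hour

28 per hour


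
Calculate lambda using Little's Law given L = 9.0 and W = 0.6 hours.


lambda = L / W = 9.0 / 0.6 = 15.0 per hour

15.0 per hour


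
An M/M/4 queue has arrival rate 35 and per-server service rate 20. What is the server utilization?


rho = lambda/(c*mu) = 35/(4*20) = 0.4375

0.4375


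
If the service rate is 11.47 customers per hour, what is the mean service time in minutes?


Mean service time = 60/mu = 60/11.47 = 5.23 minutes

5.23 minutes


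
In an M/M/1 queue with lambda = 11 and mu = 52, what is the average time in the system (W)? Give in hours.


W = 1/(mu - lambda) = 1/(52 - 11) = 0.0244 hours

0.0244 hours


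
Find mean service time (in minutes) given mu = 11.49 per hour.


Mean service time = 60/mu = 60/11.49 = 5.22 minutes

5.22 minutes


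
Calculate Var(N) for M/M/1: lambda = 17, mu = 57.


rho = 17/57; Var(N) = rho/(1-rho)^2 = 0.61

0.61


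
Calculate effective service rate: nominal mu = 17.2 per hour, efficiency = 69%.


Effective rate = mu * efficiency = 17.2 * 0.69 = 11.87 per hour

11.87 per hour


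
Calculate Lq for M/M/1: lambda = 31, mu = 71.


rho = 31/71; Lq = rho^2/(1-rho) = 0.34

0.34


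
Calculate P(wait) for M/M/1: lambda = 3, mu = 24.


P(wait) = rho = lambda/mu = 3/24 = 0.125

0.125


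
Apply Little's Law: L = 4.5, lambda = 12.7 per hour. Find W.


W = L / lambda = 4.5 / 12.7 = 0.3543 hours

0.3543 hours


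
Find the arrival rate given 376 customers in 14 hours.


lambda = total arrivals / time = 376 / 14 = 26.86 per hour

26.86 per hour


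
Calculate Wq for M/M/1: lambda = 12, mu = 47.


rho = 12/47; Wq = rho/(mu - lambda) = 0.0073 hours

0.0073 hours


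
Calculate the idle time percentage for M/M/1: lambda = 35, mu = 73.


Idle fraction = (1 - rho) * 100 = (1 - 35/73) * 100 = 52.1%

52.1%


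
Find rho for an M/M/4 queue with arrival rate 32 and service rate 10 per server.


rho = lambda/(c*mu) = 32/(4*10) = 0.8

0.8


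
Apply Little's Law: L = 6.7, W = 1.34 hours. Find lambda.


lambda = L / W = 6.7 / 1.34 = 5.0 per hour

5.0 per hour


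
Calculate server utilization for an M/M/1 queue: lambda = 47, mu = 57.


rho = lambda/mu = 47/57 = 0.8246

0.8246


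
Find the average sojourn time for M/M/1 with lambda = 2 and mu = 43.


W = 1/(mu - lambda) = 1/(43 - 2) = 0.0244 hours

0.0244 hours


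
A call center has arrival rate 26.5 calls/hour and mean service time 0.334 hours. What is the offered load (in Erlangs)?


Offered load a = lambda * E[S] = 26.5 * 0.334 = 8.85 Erlangs

8.85 Erlangs


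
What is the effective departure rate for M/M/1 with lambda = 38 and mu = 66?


For a stable queue (lambda < mu), throughput = lambda = 38 per hour

38 per hour


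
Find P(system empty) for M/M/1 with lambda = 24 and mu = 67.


P0 = 1 - rho = 1 - 24/67 = 0.6418

0.6418


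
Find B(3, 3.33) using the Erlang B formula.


B(N,A) = (A^N/N!) / sum(A^k/k!, k=0..N) with N=3, A=3.33 = 0.384

0.384


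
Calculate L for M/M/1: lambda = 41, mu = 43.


rho = 41/43; L = rho/(1-rho) = 20.5

20.5


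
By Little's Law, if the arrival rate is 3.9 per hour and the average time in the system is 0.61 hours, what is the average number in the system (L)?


L = lambda * W = 3.9 * 0.61 = 2.38

2.38


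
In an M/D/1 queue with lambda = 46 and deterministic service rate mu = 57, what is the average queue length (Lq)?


M/D/1: Lq = rho^2 / (2*(1-rho)) where rho = 46/57; Lq = 1.69

1.69


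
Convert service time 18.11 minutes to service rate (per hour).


mu = 60 / avg_service_time = 60 / 18.11 = 3.31 per hour

3.31 per hour


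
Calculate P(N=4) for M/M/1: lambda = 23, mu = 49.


rho = 23/49; P(n) = (1-rho)*rho^n = (1-23/49)*(23/49)^4 = 0.0258

0.0258


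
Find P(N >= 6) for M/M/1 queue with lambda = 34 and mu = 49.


P(N >= 6) = rho^6 = (34/49)^6 = 0.1116

0.1116


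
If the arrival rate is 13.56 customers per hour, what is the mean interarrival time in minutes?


Mean interarrival time = 60/lambda = 60/13.56 = 4.42 minutes

4.42 minutes


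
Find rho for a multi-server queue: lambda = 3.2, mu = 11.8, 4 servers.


rho = lambda / (c * mu) = 3.2 / (4 * 11.8) = 0.0678

0.0678


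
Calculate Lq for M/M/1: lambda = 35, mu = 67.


rho = 35/67; Lq = rho^2/(1-rho) = 0.57

0.57


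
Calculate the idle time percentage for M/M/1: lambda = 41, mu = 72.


Idle fraction = (1 - rho) * 100 = (1 - 41/72) * 100 = 43.1%

43.1%


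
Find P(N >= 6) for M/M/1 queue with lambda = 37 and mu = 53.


P(N >= 6) = rho^6 = (37/53)^6 = 0.1158

0.1158


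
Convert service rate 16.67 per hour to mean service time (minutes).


Mean service time = 60/mu = 60/16.67 = 3.6 minutes

3.6 minutes


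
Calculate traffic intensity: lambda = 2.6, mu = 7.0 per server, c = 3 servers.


rho = lambda / (c * mu) = 2.6 / (3 * 7.0) = 0.1238

0.1238


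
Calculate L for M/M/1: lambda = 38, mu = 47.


rho = 38/47; L = rho/(1-rho) = 4.22

4.22


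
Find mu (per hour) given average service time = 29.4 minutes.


mu = 60 / avg_service_time = 60 / 29.4 = 2.04 per hour

2.04 per hour


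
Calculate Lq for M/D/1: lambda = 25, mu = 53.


M/D/1: Lq = rho^2 / (2*(1-rho)) where rho = 25/53; Lq = 0.21

0.21


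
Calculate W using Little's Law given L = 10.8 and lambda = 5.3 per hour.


W = L / lambda = 10.8 / 5.3 = 2.0377 hours

2.0377 hours


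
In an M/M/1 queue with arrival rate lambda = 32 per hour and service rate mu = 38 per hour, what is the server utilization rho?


rho = lambda/mu = 32/38 = 0.8421

0.8421


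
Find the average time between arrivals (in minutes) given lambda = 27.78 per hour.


Mean interarrival time = 60/lambda = 60/27.78 = 2.16 minutes

2.16 minutes


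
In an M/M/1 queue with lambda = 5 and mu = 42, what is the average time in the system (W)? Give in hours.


W = 1/(mu - lambda) = 1/(42 - 5) = 0.027 hours

0.027 hours


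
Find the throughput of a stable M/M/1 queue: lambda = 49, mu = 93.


For a stable queue (lambda < mu), throughput = lambda = 49 per hour

49 per hour


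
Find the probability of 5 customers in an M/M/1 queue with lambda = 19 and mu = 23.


rho = 19/23; P(n) = (1-rho)*rho^n = (1-19/23)*(19/23)^5 = 0.0669

0.0669


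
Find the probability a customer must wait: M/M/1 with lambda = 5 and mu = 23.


P(wait) = rho = lambda/mu = 5/23 = 0.2174

0.2174


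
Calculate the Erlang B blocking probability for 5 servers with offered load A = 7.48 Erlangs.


B(N,A) = (A^N/N!) / sum(A^k/k!, k=0..N) with N=5, A=7.48 = 0.4519

0.4519


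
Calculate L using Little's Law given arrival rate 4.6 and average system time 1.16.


L = lambda * W = 4.6 * 1.16 = 5.34

5.34


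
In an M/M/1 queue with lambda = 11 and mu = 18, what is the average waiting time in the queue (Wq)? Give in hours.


rho = 11/18; Wq = rho/(mu - lambda) = 0.0873 hours

0.0873 hours


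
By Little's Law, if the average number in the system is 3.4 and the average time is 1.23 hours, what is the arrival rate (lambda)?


lambda = L / W = 3.4 / 1.23 = 2.76 per hour

2.76 per hour


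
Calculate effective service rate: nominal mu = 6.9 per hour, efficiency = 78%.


Effective rate = mu * efficiency = 6.9 * 0.78 = 5.38 per hour

5.38 per hour


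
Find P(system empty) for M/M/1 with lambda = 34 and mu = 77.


P0 = 1 - rho = 1 - 34/77 = 0.5584

0.5584


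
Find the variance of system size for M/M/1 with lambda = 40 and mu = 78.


rho = 40/78; Var(N) = rho/(1-rho)^2 = 2.16

2.16


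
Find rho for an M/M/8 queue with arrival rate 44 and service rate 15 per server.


rho = lambda/(c*mu) = 44/(8*15) = 0.3667

0.3667


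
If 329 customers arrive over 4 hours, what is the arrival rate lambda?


lambda = total arrivals / time = 329 / 4 = 82.25 per hour

82.25 per hour


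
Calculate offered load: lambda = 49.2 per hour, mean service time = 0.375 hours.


Offered load a = lambda * E[S] = 49.2 * 0.375 = 18.45 Erlangs

18.45 Erlangs


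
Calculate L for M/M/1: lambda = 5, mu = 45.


rho = 5/45; L = rho/(1-rho) = 0.13

0.13


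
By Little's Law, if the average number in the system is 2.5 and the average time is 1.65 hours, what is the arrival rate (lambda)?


lambda = L / W = 2.5 / 1.65 = 1.52 per hour

1.52 per hour


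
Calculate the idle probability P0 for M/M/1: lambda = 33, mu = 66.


P0 = 1 - rho = 1 - 33/66 = 0.5

0.5


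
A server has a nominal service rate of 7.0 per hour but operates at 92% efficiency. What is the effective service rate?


Effective rate = mu * efficiency = 7.0 * 0.92 = 6.44 per hour

6.44 per hour


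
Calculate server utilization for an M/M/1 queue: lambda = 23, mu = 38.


rho = lambda/mu = 23/38 = 0.6053

0.6053


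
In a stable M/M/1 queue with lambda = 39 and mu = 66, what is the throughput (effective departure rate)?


For a stable queue (lambda < mu), throughput = lambda = 39 per hour

39 per hour


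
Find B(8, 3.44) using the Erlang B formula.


B(N,A) = (A^N/N!) / sum(A^k/k!, k=0..N) with N=8, A=3.44 = 0.0157

0.0157


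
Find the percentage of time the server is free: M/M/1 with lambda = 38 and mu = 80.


Idle fraction = (1 - rho) * 100 = (1 - 38/80) * 100 = 52.5%

52.5%


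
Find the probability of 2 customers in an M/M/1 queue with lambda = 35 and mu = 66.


rho = 35/66; P(n) = (1-rho)*rho^n = (1-35/66)*(35/66)^2 = 0.1321

0.1321


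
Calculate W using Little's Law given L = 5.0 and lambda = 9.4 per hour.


W = L / lambda = 5.0 / 9.4 = 0.5319 hours

0.5319 hours


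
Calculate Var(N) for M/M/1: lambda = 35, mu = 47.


rho = 35/47; Var(N) = rho/(1-rho)^2 = 11.42

11.42


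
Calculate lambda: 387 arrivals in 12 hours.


lambda = total arrivals / time = 387 / 12 = 32.25 per hour

32.25 per hour


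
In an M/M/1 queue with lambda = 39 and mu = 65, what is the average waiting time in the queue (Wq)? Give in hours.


rho = 39/65; Wq = rho/(mu - lambda) = 0.0231 hours

0.0231 hours


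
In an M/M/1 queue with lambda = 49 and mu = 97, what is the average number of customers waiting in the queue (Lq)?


rho = 49/97; Lq = rho^2/(1-rho) = 0.52

0.52


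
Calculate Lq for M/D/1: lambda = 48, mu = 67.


M/D/1: Lq = rho^2 / (2*(1-rho)) where rho = 48/67; Lq = 0.9

0.9


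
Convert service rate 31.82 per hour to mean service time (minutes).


Mean service time = 60/mu = 60/31.82 = 1.89 minutes

1.89 minutes


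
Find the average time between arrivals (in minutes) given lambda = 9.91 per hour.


Mean interarrival time = 60/lambda = 60/9.91 = 6.05 minutes

6.05 minutes


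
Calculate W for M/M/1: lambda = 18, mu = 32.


W = 1/(mu - lambda) = 1/(32 - 18) = 0.0714 hours

0.0714 hours


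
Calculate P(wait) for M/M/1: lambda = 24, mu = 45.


P(wait) = rho = lambda/mu = 24/45 = 0.5333

0.5333


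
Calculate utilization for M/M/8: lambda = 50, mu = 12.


rho = lambda/(c*mu) = 50/(8*12) = 0.5208

0.5208


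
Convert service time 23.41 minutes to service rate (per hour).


mu = 60 / avg_service_time = 60 / 23.41 = 2.56 per hour

2.56 per hour


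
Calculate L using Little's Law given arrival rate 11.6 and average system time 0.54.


L = lambda * W = 11.6 * 0.54 = 6.26

6.26


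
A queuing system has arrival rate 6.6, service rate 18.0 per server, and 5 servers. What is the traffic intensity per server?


rho = lambda / (c * mu) = 6.6 / (5 * 18.0) = 0.0733

0.0733


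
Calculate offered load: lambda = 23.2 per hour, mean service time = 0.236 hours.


Offered load a = lambda * E[S] = 23.2 * 0.236 = 5.48 Erlangs

5.48 Erlangs


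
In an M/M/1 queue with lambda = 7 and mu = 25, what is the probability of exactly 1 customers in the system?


rho = 7/25; P(n) = (1-rho)*rho^n = (1-7/25)*(7/25)^1 = 0.2016

0.2016


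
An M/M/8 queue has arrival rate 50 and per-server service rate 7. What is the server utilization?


rho = lambda/(c*mu) = 50/(8*7) = 0.8929

0.8929


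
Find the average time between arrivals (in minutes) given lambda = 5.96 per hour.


Mean interarrival time = 60/lambda = 60/5.96 = 10.07 minutes

10.07 minutes


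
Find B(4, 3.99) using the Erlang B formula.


B(N,A) = (A^N/N!) / sum(A^k/k!, k=0..N) with N=4, A=3.99 = 0.3097

0.3097


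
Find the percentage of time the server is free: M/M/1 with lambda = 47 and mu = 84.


Idle fraction = (1 - rho) * 100 = (1 - 47/84) * 100 = 44.0%

44.0%


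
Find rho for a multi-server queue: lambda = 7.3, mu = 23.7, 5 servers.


rho = lambda / (c * mu) = 7.3 / (5 * 23.7) = 0.0616

0.0616


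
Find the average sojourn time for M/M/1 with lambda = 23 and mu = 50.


W = 1/(mu - lambda) = 1/(50 - 23) = 0.037 hours

0.037 hours


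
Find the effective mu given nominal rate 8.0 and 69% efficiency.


Effective rate = mu * efficiency = 8.0 * 0.69 = 5.52 per hour

5.52 per hour


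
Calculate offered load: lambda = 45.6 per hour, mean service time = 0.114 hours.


Offered load a = lambda * E[S] = 45.6 * 0.114 = 5.2 Erlangs

5.2 Erlangs


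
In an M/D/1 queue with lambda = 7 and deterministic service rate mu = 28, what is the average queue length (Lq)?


M/D/1: Lq = rho^2 / (2*(1-rho)) where rho = 7/28; Lq = 0.04

0.04


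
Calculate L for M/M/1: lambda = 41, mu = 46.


rho = 41/46; L = rho/(1-rho) = 8.2

8.2


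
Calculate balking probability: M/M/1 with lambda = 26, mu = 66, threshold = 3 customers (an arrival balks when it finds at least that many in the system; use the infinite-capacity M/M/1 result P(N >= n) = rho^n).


P(N >= 3) = rho^3 = (26/66)^3 = 0.0611

0.0611


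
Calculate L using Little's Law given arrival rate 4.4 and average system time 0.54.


L = lambda * W = 4.4 * 0.54 = 2.38

2.38


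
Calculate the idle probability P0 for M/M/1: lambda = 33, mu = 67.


P0 = 1 - rho = 1 - 33/67 = 0.5075

0.5075


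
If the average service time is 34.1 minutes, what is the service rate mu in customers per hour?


mu = 60 / avg_service_time = 60 / 34.1 = 1.76 per hour

1.76 per hour


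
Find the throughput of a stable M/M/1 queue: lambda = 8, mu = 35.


For a stable queue (lambda < mu), throughput = lambda = 8 per hour

8 per hour


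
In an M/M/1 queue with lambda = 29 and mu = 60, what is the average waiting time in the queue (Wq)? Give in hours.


rho = 29/60; Wq = rho/(mu - lambda) = 0.0156 hours

0.0156 hours


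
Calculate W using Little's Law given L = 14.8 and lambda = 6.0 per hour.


W = L / lambda = 14.8 / 6.0 = 2.4667 hours

2.4667 hours


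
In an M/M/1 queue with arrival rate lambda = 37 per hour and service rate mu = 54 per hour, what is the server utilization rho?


rho = lambda/mu = 37/54 = 0.6852

0.6852


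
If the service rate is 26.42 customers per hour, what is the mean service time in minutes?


Mean service time = 60/mu = 60/26.42 = 2.27 minutes

2.27 minutes


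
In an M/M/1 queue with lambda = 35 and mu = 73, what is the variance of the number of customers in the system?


rho = 35/73; Var(N) = rho/(1-rho)^2 = 1.77

1.77


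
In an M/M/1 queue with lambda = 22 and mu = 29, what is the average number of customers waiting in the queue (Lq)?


rho = 22/29; Lq = rho^2/(1-rho) = 2.38

2.38


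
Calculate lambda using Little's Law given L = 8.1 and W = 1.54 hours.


lambda = L / W = 8.1 / 1.54 = 5.26 per hour

5.26 per hour


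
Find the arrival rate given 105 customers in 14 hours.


lambda = total arrivals / time = 105 / 14 = 7.5 per hour

7.5 per hour


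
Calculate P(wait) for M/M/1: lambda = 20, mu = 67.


P(wait) = rho = lambda/mu = 20/67 = 0.2985

0.2985


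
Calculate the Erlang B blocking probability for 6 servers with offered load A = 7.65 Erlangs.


B(N,A) = (A^N/N!) / sum(A^k/k!, k=0..N) with N=6, A=7.65 = 0.3702

0.3702


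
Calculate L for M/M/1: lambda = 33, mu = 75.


rho = 33/75; L = rho/(1-rho) = 0.79

0.79


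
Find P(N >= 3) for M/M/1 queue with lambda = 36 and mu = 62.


P(N >= 3) = rho^3 = (36/62)^3 = 0.1958

0.1958


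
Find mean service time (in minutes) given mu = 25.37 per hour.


Mean service time = 60/mu = 60/25.37 = 2.36 minutes

2.36 minutes


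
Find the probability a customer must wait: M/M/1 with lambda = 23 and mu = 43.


P(wait) = rho = lambda/mu = 23/43 = 0.5349

0.5349


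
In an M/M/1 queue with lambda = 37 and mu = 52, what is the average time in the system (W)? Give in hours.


W = 1/(mu - lambda) = 1/(52 - 37) = 0.0667 hours

0.0667 hours


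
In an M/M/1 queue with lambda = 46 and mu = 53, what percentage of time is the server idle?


Idle fraction = (1 - rho) * 100 = (1 - 46/53) * 100 = 13.2%

13.2%


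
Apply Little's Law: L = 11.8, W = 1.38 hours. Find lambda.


lambda = L / W = 11.8 / 1.38 = 8.55 per hour

8.55 per hour


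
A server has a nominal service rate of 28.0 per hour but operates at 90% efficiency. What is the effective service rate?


Effective rate = mu * efficiency = 28.0 * 0.9 = 25.2 per hour

25.2 per hour


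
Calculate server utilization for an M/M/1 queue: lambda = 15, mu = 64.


rho = lambda/mu = 15/64 = 0.2344

0.2344


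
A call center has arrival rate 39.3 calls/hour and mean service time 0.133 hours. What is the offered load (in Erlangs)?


Offered load a = lambda * E[S] = 39.3 * 0.133 = 5.23 Erlangs

5.23 Erlangs


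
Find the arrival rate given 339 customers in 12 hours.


lambda = total arrivals / time = 339 / 12 = 28.25 per hour

28.25 per hour


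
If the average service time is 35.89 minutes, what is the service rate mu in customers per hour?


mu = 60 / avg_service_time = 60 / 35.89 = 1.67 per hour

1.67 per hour


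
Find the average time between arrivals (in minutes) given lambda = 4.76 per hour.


Mean interarrival time = 60/lambda = 60/4.76 = 12.61 minutes

12.61 minutes


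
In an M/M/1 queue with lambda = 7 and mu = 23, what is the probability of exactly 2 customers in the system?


rho = 7/23; P(n) = (1-rho)*rho^n = (1-7/23)*(7/23)^2 = 0.0644

0.0644


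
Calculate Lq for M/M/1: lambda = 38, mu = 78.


rho = 38/78; Lq = rho^2/(1-rho) = 0.46

0.46


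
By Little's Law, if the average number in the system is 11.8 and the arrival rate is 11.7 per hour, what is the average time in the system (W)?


W = L / lambda = 11.8 / 11.7 = 1.0085 hours

1.0085 hours


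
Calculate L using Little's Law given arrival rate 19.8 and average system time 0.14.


L = lambda * W = 19.8 * 0.14 = 2.77

2.77


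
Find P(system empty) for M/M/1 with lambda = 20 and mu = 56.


P0 = 1 - rho = 1 - 20/56 = 0.6429

0.6429


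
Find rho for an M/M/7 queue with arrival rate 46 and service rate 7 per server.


rho = lambda/(c*mu) = 46/(7*7) = 0.9388

0.9388


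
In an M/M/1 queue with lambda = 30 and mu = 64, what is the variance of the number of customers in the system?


rho = 30/64; Var(N) = rho/(1-rho)^2 = 1.66

1.66


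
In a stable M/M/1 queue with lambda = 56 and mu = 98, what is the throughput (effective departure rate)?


For a stable queue (lambda < mu), throughput = lambda = 56 per hour

56 per hour
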